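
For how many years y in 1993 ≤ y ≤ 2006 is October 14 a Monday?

Day of week of October 14 in each year:
1993: Thu, 1994: Fri, 1995: Sat, 1996: Mon ✓, 1997: Tue, 1998: Wed, 1999: Thu, 2000: Sat, 2001: Sun, 2002: Mon ✓, 2003: Tue, 2004: Thu, 2005: Fri, 2006: Sat
Mondays: 1996, 2002.

2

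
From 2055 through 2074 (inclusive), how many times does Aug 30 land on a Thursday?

Day of week of August 30 in each year:
2055: Mon, 2056: Wed, 2057: Thu ✓, 2058: Fri, 2059: Sat, 2060: Mon, 2061: Tue, 2062: Wed, 2063: Thu ✓, 2064: Sat, 2065: Sun, 2066: Mon, 2067: Tue, 2068: Thu ✓, 2069: Fri, 2070: Sat, 2071: Sun, 2072: Tue, 2073: Wed, 2074: Thu ✓
Thursdays: 2057, 2063, 2068, 2074.

4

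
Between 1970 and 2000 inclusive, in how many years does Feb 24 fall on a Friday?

4

Day of week of February 24 in each year:
1970: Tue, 1971: Wed, 1972: Thu, 1973: Sat, 1974: Sun, 1975: Mon, 1976: Tue, 1977: Thu, 1978: Fri ✓, 1979: Sat, 1980: Sun, 1981: Tue, 1982: Wed, 1983: Thu, 1984: Fri ✓, 1985: Sun, 1986: Mon, 1987: Tue, 1988: Wed, 1989: Fri ✓, 1990: Sat, 1991: Sun, 1992: Mon, 1993: Wed, 1994: Thu, 1995: Fri ✓, 1996: Sat, 1997: Mon, 1998: Tue, 1999: Wed, 2000: Thu
Fridays: 1978, 1984, 1989, 1995.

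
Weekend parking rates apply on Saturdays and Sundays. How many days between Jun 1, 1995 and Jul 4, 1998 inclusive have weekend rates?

323

Jun 1, 1995 is a Thursday.
The range spans 1130 days (inclusive of both endpoints).
1130 = 7 × 161 + 3, so there are 161 full weeks plus 3 extra days.
Each full week contributes 2 weekend days (Sat, Sun): 161 × 2 = 322.
The 3 extra days are Thu, Fri, Sat — 1 of them qualifies.
Total: 322 + 1 = 323.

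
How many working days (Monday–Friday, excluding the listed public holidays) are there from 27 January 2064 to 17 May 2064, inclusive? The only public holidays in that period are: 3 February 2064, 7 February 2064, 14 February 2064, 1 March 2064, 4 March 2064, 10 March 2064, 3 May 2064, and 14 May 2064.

75 working days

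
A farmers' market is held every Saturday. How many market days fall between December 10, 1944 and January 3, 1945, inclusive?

3 Saturdays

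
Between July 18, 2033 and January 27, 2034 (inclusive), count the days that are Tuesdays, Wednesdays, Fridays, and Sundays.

111

July 18, 2033 is a Monday.
The range spans 194 days (inclusive of both endpoints).
194 = 7 × 27 + 5, so there are 27 full weeks plus 5 extra days.
Each full week contributes 4 days from the set (Tue, Wed, Fri, Sun): 27 × 4 = 108.
The 5 extra days are Mon, Tue, Wed, Thu, Fri — 3 of them qualify.
Total: 108 + 3 = 111.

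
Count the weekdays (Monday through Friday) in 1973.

261

Jan 1, 1973 is a Monday.
From Jan 1, 1973 to Dec 31, 1973 is 365 days inclusive.
365 = 7 × 52 + 1, so there are 52 full weeks plus 1 extra day.
Each full week contributes 5 weekdays (Mon–Fri): 52 × 5 = 260.
The 1 extra day is Mon — 1 of them qualifies.
Total: 260 + 1 = 261.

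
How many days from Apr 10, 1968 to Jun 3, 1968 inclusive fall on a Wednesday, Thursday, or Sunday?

24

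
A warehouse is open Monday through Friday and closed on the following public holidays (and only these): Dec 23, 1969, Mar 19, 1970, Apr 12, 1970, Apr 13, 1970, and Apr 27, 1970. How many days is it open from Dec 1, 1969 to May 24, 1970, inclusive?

121 business days

Dec 1, 1969 is a Monday.
That's 175 days from start to end, counting both.
175 = 7 × 25, so the span is exactly 25 full weeks.
Each full week contributes 5 weekdays (Mon–Fri): 25 × 5 = 125.
Total: 125.
Holidays: Dec 23, 1969 (Tue); Mar 19, 1970 (Thu); Apr 12, 1970 (Sun); Apr 13, 1970 (Mon); Apr 27, 1970 (Mon).
4 of the 5 holidays fall on weekdays; the rest are weekends and were already excluded.
Business days: 125 − 4 = 121.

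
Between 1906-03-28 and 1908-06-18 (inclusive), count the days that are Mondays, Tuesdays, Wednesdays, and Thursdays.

1906-03-28 is a Wednesday.
The range spans 814 days (inclusive of both endpoints).
814 = 7 × 116 + 2, so there are 116 full weeks plus 2 extra days.
Each full week contributes 4 days from the set (Mon, Tue, Wed, Thu): 116 × 4 = 464.
The 2 extra days are Wednesday, Thursday — 2 of them qualify.
Total: 464 + 2 = 466.

466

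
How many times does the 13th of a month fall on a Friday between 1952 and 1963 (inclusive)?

Friday-the-13ths by year:
1952: Jun
1953: Feb, Mar, Nov
1954: Aug
1955: May
1956: Jan, Apr, Jul
1957: Sep, Dec
1958: Jun
1959: Feb, Mar, Nov
1960: May
1961: Jan, Oct
1962: Apr, Jul
1963: Sep, Dec

22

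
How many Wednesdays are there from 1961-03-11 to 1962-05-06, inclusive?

60 Wednesdays

1961-03-11 is a Saturday.
That's 422 days from start to end, counting both.
422 = 7 × 60 + 2, so there are 60 full weeks plus 2 extra days.
Each full week contributes one Wednesday: 60 so far.
The 2 extra days are Saturday, Sunday — none qualify.
Total: 60 + 0 = 60.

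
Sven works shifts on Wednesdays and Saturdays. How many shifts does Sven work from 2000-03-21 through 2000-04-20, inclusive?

9

2000-03-21 is a Tuesday.
From 2000-03-21 to 2000-04-20 is 31 days inclusive.
31 = 7 × 4 + 3, so there are 4 full weeks plus 3 extra days.
Each full week contributes 2 days from the set (Wed, Sat): 4 × 2 = 8.
The 3 extra days are Tue, Wed, Thu — 1 of them qualifies.
Total: 8 + 1 = 9.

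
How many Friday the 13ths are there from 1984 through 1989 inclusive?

Friday-the-13ths by year:
1984: Jan, Apr, Jul
1985: Sep, Dec
1986: Jun
1987: Feb, Mar, Nov
1988: May
1989: Jan, Oct

12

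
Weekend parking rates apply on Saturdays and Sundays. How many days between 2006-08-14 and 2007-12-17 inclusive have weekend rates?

2006-08-14 is a Monday.
From 2006-08-14 to 2007-12-17 is 491 days inclusive.
491 = 7 × 70 + 1, so there are 70 full weeks plus 1 extra day.
Each full week contributes 2 weekend days (Sat, Sun): 70 × 2 = 140.
The 1 extra day is Mon — none qualify.
Total: 140 + 0 = 140.

140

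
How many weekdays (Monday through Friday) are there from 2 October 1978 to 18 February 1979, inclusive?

100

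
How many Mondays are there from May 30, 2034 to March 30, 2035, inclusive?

43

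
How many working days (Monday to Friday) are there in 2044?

261

2044-01-01 is a Friday.
That's 366 days from start to end, counting both.
366 = 7 × 52 + 2, so there are 52 full weeks plus 2 extra days.
Each full week contributes 5 weekdays (Mon–Fri): 52 × 5 = 260.
The 2 extra days are Fri, Sat — 1 of them qualifies.
Total: 260 + 1 = 261.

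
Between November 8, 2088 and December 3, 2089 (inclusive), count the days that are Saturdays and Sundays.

111

November 8, 2088 is a Monday.
That's 391 days from start to end, counting both.
391 = 7 × 55 + 6, so there are 55 full weeks plus 6 extra days.
Each full week contributes 2 days from the set (Sat, Sun): 55 × 2 = 110.
The 6 extra days are Monday, Tuesday, Wednesday, Thursday, Friday, Saturday — 1 of them qualifies.
Total: 110 + 1 = 111.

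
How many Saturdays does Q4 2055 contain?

13

2055-10-01 is a Friday.
From 2055-10-01 to 2055-12-31 is 92 days inclusive.
92 = 7 × 13 + 1, so there are 13 full weeks plus 1 extra day.
Each full week contributes one Saturday: 13 so far.
The 1 extra day is Friday — none qualify.
Total: 13 + 0 = 13.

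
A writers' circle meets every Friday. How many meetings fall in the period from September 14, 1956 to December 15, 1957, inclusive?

September 14, 1956 is a Friday.
From September 14, 1956 to December 15, 1957 is 458 days inclusive.
458 = 7 × 65 + 3, so there are 65 full weeks plus 3 extra days.
Each full week contributes one Friday: 65 so far.
The 3 extra days are Fri, Sat, Sun — 1 of them qualifies.
Total: 65 + 1 = 66.

66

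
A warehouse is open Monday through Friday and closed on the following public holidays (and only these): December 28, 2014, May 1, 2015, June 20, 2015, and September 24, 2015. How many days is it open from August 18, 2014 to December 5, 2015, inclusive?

338

August 18, 2014 is a Monday.
From August 18, 2014 to December 5, 2015 is 475 days inclusive.
475 = 7 × 67 + 6, so there are 67 full weeks plus 6 extra days.
Each full week contributes 5 weekdays (Mon–Fri): 67 × 5 = 335.
The 6 extra days are Monday, Tuesday, Wednesday, Thursday, Friday, Saturday — 5 of them qualify.
Total: 335 + 5 = 340.
Holidays: December 28, 2014 (Sun); May 1, 2015 (Fri); June 20, 2015 (Sat); September 24, 2015 (Thu).
2 of the 4 holidays fall on weekdays; the rest are weekends and were already excluded.
Business days: 340 − 2 = 338.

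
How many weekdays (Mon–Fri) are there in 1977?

260

1 January 1977 is a Saturday.
The range spans 365 days (inclusive of both endpoints).
365 = 7 × 52 + 1, so there are 52 full weeks plus 1 extra day.
Each full week contributes 5 weekdays (Mon–Fri): 52 × 5 = 260.
The 1 extra day is Saturday — none qualify.
Total: 260 + 0 = 260.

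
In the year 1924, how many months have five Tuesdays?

5

A month has five Tuesdays exactly when Tuesday falls within its first (length − 28) days.
Jan: 31 days, starts Tue → 5 of Tue, Wed, Thu ✓
Feb: 29 days, starts Fri → 5 of Fri
Mar: 31 days, starts Sat → 5 of Sat, Sun, Mon
Apr: 30 days, starts Tue → 5 of Tue, Wed ✓
May: 31 days, starts Thu → 5 of Thu, Fri, Sat
Jun: 30 days, starts Sun → 5 of Sun, Mon
Jul: 31 days, starts Tue → 5 of Tue, Wed, Thu ✓
Aug: 31 days, starts Fri → 5 of Fri, Sat, Sun
Sep: 30 days, starts Mon → 5 of Mon, Tue ✓
Oct: 31 days, starts Wed → 5 of Wed, Thu, Fri
Nov: 30 days, starts Sat → 5 of Sat, Sun
Dec: 31 days, starts Mon → 5 of Mon, Tue, Wed ✓
Months with five Tuesdays: Jan, Apr, Jul, Sep, Dec.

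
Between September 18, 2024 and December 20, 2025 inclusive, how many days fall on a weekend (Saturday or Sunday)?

131

September 18, 2024 is a Wednesday.
The range spans 459 days (inclusive of both endpoints).
459 = 7 × 65 + 4, so there are 65 full weeks plus 4 extra days.
Each full week contributes 2 weekend days (Sat, Sun): 65 × 2 = 130.
The 4 extra days are Wed, Thu, Fri, Sat — 1 of them qualifies.
Total: 130 + 1 = 131.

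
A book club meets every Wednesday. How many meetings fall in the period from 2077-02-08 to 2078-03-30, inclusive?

60 Wednesdays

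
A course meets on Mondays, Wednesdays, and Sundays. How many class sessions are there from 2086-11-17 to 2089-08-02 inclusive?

425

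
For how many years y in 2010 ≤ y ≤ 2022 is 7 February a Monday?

2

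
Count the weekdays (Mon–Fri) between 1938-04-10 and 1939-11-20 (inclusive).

1938-04-10 is a Sunday.
From 1938-04-10 to 1939-11-20 is 590 days inclusive.
590 = 7 × 84 + 2, so there are 84 full weeks plus 2 extra days.
Each full week contributes 5 weekdays (Mon–Fri): 84 × 5 = 420.
The 2 extra days are Sunday, Monday — 1 of them qualifies.
Total: 420 + 1 = 421.

421 weekdays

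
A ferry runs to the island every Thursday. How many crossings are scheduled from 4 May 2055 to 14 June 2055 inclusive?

6

4 May 2055 is a Tuesday.
That's 42 days from start to end, counting both.
42 = 7 × 6, so the span is exactly 6 full weeks.
Each full week contributes one Thursday: 6 so far.
Total: 6.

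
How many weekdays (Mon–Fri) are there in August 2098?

1 August 2098 is a Friday.
That's 31 days from start to end, counting both.
31 = 7 × 4 + 3, so there are 4 full weeks plus 3 extra days.
Each full week contributes 5 weekdays (Mon–Fri): 4 × 5 = 20.
The 3 extra days are Friday, Saturday, Sunday — 1 of them qualifies.
Total: 20 + 1 = 21.

21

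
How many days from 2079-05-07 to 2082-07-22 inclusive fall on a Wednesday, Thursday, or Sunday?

2079-05-07 is a Sunday.
That's 1173 days from start to end, counting both.
1173 = 7 × 167 + 4, so there are 167 full weeks plus 4 extra days.
Each full week contributes 3 days from the set (Wed, Thu, Sun): 167 × 3 = 501.
The 4 extra days are Sun, Mon, Tue, Wed — 2 of them qualify.
Total: 501 + 2 = 503.

503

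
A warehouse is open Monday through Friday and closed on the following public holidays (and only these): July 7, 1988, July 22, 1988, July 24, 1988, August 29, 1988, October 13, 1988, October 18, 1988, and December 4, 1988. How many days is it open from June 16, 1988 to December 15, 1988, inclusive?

June 16, 1988 is a Thursday.
That's 183 days from start to end, counting both.
183 = 7 × 26 + 1, so there are 26 full weeks plus 1 extra day.
Each full week contributes 5 weekdays (Mon–Fri): 26 × 5 = 130.
The 1 extra day is Thursday — 1 of them qualifies.
Total: 130 + 1 = 131.
Holidays: July 7, 1988 (Thu); July 22, 1988 (Fri); July 24, 1988 (Sun); August 29, 1988 (Mon); October 13, 1988 (Thu); October 18, 1988 (Tue); December 4, 1988 (Sun).
5 of the 7 holidays fall on weekdays; the rest are weekends and were already excluded.
Business days: 131 − 5 = 126.

126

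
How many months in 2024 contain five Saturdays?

4

A month has five Saturdays exactly when Saturday falls within its first (length − 28) days.
Jan: 31 days, starts Mon → 5 of Mon, Tue, Wed
Feb: 29 days, starts Thu → 5 of Thu
Mar: 31 days, starts Fri → 5 of Fri, Sat, Sun ✓
Apr: 30 days, starts Mon → 5 of Mon, Tue
May: 31 days, starts Wed → 5 of Wed, Thu, Fri
Jun: 30 days, starts Sat → 5 of Sat, Sun ✓
Jul: 31 days, starts Mon → 5 of Mon, Tue, Wed
Aug: 31 days, starts Thu → 5 of Thu, Fri, Sat ✓
Sep: 30 days, starts Sun → 5 of Sun, Mon
Oct: 31 days, starts Tue → 5 of Tue, Wed, Thu
Nov: 30 days, starts Fri → 5 of Fri, Sat ✓
Dec: 31 days, starts Sun → 5 of Sun, Mon, Tue
Months with five Saturdays: Mar, Jun, Aug, Nov.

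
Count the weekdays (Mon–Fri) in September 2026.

September 1, 2026 is a Tuesday.
The range spans 30 days (inclusive of both endpoints).
30 = 7 × 4 + 2, so there are 4 full weeks plus 2 extra days.
Each full week contributes 5 weekdays (Mon–Fri): 4 × 5 = 20.
The 2 extra days are Tue, Wed — 2 of them qualify.
Total: 20 + 2 = 22.

22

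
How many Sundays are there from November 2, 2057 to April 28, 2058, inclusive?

26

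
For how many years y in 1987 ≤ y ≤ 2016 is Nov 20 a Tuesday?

Day of week of November 20 in each year:
1987: Fri, 1988: Sun, 1989: Mon, 1990: Tue ✓, 1991: Wed, 1992: Fri, 1993: Sat, 1994: Sun, 1995: Mon, 1996: Wed, 1997: Thu, 1998: Fri, 1999: Sat, 2000: Mon, 2001: Tue ✓, 2002: Wed, 2003: Thu, 2004: Sat, 2005: Sun, 2006: Mon, 2007: Tue ✓, 2008: Thu, 2009: Fri, 2010: Sat, 2011: Sun, 2012: Tue ✓, 2013: Wed, 2014: Thu, 2015: Fri, 2016: Sun
Tuesdays: 1990, 2001, 2007, 2012.

4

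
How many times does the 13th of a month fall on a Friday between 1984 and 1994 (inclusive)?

Friday-the-13ths by year:
1984: Jan, Apr, Jul
1985: Sep, Dec
1986: Jun
1987: Feb, Mar, Nov
1988: May
1989: Jan, Oct
1990: Apr, Jul
1991: Sep, Dec
1992: Mar, Nov
1993: Aug
1994: May

20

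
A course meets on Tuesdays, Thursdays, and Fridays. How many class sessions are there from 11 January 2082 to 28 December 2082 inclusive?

150

11 January 2082 is a Sunday.
From 11 January 2082 to 28 December 2082 is 352 days inclusive.
352 = 7 × 50 + 2, so there are 50 full weeks plus 2 extra days.
Each full week contributes 3 days from the set (Tue, Thu, Fri): 50 × 3 = 150.
The 2 extra days are Sunday, Monday — none qualify.
Total: 150 + 0 = 150.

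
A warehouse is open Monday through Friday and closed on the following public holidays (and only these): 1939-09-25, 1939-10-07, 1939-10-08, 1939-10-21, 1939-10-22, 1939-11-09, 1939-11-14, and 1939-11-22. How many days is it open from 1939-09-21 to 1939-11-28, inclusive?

45

1939-09-21 is a Thursday.
The range spans 69 days (inclusive of both endpoints).
69 = 7 × 9 + 6, so there are 9 full weeks plus 6 extra days.
Each full week contributes 5 weekdays (Mon–Fri): 9 × 5 = 45.
The 6 extra days are Thursday, Friday, Saturday, Sunday, Monday, Tuesday — 4 of them qualify.
Total: 45 + 4 = 49.
Holidays: 1939-09-25 (Mon); 1939-10-07 (Sat); 1939-10-08 (Sun); 1939-10-21 (Sat); 1939-10-22 (Sun); 1939-11-09 (Thu); 1939-11-14 (Tue); 1939-11-22 (Wed).
4 of the 8 holidays fall on weekdays; the rest are weekends and were already excluded.
Business days: 49 − 4 = 45.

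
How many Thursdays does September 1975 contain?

1975-09-01 is a Monday.
The range spans 30 days (inclusive of both endpoints).
30 = 7 × 4 + 2, so there are 4 full weeks plus 2 extra days.
Each full week contributes one Thursday: 4 so far.
The 2 extra days are Monday, Tuesday — none qualify.
Total: 4 + 0 = 4.

4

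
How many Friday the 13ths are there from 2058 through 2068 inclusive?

19

Friday-the-13ths by year:
2058: Sep, Dec
2059: Jun
2060: Feb, Aug
2061: May
2062: Jan, Oct
2063: Apr, Jul
2064: Jun
2065: Feb, Mar, Nov
2066: Aug
2067: May
2068: Jan, Apr, Jul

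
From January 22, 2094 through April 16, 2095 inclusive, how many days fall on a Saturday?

January 22, 2094 is a Friday.
From January 22, 2094 to April 16, 2095 is 450 days inclusive.
450 = 7 × 64 + 2, so there are 64 full weeks plus 2 extra days.
Each full week contributes one Saturday: 64 so far.
The 2 extra days are Friday, Saturday — 1 of them qualifies.
Total: 64 + 1 = 65.

65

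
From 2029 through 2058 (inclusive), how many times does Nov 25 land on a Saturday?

4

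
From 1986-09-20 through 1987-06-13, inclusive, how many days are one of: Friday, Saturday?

77

1986-09-20 is a Saturday.
From 1986-09-20 to 1987-06-13 is 267 days inclusive.
267 = 7 × 38 + 1, so there are 38 full weeks plus 1 extra day.
Each full week contributes 2 days from the set (Fri, Sat): 38 × 2 = 76.
The 1 extra day is Sat — 1 of them qualifies.
Total: 76 + 1 = 77.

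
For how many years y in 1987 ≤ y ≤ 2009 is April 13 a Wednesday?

Day of week of April 13 in each year:
1987: Mon, 1988: Wed ✓, 1989: Thu, 1990: Fri, 1991: Sat, 1992: Mon, 1993: Tue, 1994: Wed ✓, 1995: Thu, 1996: Sat, 1997: Sun, 1998: Mon, 1999: Tue, 2000: Thu, 2001: Fri, 2002: Sat, 2003: Sun, 2004: Tue, 2005: Wed ✓, 2006: Thu, 2007: Fri, 2008: Sun, 2009: Mon
Wednesdays: 1988, 1994, 2005.

3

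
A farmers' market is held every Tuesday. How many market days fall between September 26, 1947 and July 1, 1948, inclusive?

September 26, 1947 is a Friday.
That's 280 days from start to end, counting both.
280 = 7 × 40, so the span is exactly 40 full weeks.
Each full week contributes one Tuesday: 40 so far.
Total: 40.

40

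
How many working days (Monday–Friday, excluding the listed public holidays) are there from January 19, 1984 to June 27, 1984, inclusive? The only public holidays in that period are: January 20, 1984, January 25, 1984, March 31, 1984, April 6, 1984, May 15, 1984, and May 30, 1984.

110 working days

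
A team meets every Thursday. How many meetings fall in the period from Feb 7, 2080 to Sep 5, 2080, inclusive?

31 Thursdays

Feb 7, 2080 is a Wednesday.
From Feb 7, 2080 to Sep 5, 2080 is 212 days inclusive.
212 = 7 × 30 + 2, so there are 30 full weeks plus 2 extra days.
Each full week contributes one Thursday: 30 so far.
The 2 extra days are Wed, Thu — 1 of them qualifies.
Total: 30 + 1 = 31.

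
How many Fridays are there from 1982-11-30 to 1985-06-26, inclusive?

1982-11-30 is a Tuesday.
The range spans 940 days (inclusive of both endpoints).
940 = 7 × 134 + 2, so there are 134 full weeks plus 2 extra days.
Each full week contributes one Friday: 134 so far.
The 2 extra days are Tue, Wed — none qualify.
Total: 134 + 0 = 134.

134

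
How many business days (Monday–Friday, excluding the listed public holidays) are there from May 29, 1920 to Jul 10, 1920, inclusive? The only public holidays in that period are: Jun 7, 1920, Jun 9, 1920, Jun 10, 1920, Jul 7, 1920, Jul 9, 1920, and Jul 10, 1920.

25

May 29, 1920 is a Saturday.
That's 43 days from start to end, counting both.
43 = 7 × 6 + 1, so there are 6 full weeks plus 1 extra day.
Each full week contributes 5 weekdays (Mon–Fri): 6 × 5 = 30.
The 1 extra day is Saturday — none qualify.
Total: 30 + 0 = 30.
Holidays: Jun 7, 1920 (Mon); Jun 9, 1920 (Wed); Jun 10, 1920 (Thu); Jul 7, 1920 (Wed); Jul 9, 1920 (Fri); Jul 10, 1920 (Sat).
5 of the 6 holidays fall on weekdays; the rest are weekends and were already excluded.
Business days: 30 − 5 = 25.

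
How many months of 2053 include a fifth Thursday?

A month has five Thursdays exactly when Thursday falls within its first (length − 28) days.
Jan: 31 days, starts Wed → 5 of Wed, Thu, Fri ✓
Feb: 28 days, starts Sat → 5 of (none)
Mar: 31 days, starts Sat → 5 of Sat, Sun, Mon
Apr: 30 days, starts Tue → 5 of Tue, Wed
May: 31 days, starts Thu → 5 of Thu, Fri, Sat ✓
Jun: 30 days, starts Sun → 5 of Sun, Mon
Jul: 31 days, starts Tue → 5 of Tue, Wed, Thu ✓
Aug: 31 days, starts Fri → 5 of Fri, Sat, Sun
Sep: 30 days, starts Mon → 5 of Mon, Tue
Oct: 31 days, starts Wed → 5 of Wed, Thu, Fri ✓
Nov: 30 days, starts Sat → 5 of Sat, Sun
Dec: 31 days, starts Mon → 5 of Mon, Tue, Wed
Months with five Thursdays: Jan, May, Jul, Oct.

4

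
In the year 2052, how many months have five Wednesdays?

4

A month has five Wednesdays exactly when Wednesday falls within its first (length − 28) days.
Jan: 31 days, starts Mon → 5 of Mon, Tue, Wed ✓
Feb: 29 days, starts Thu → 5 of Thu
Mar: 31 days, starts Fri → 5 of Fri, Sat, Sun
Apr: 30 days, starts Mon → 5 of Mon, Tue
May: 31 days, starts Wed → 5 of Wed, Thu, Fri ✓
Jun: 30 days, starts Sat → 5 of Sat, Sun
Jul: 31 days, starts Mon → 5 of Mon, Tue, Wed ✓
Aug: 31 days, starts Thu → 5 of Thu, Fri, Sat
Sep: 30 days, starts Sun → 5 of Sun, Mon
Oct: 31 days, starts Tue → 5 of Tue, Wed, Thu ✓
Nov: 30 days, starts Fri → 5 of Fri, Sat
Dec: 31 days, starts Sun → 5 of Sun, Mon, Tue
Months with five Wednesdays: Jan, May, Jul, Oct.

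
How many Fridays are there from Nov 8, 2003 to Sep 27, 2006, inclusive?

Nov 8, 2003 is a Saturday.
From Nov 8, 2003 to Sep 27, 2006 is 1055 days inclusive.
1055 = 7 × 150 + 5, so there are 150 full weeks plus 5 extra days.
Each full week contributes one Friday: 150 so far.
The 5 extra days are Sat, Sun, Mon, Tue, Wed — none qualify.
Total: 150 + 0 = 150.

150 Fridays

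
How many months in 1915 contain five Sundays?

A month has five Sundays exactly when Sunday falls within its first (length − 28) days.
Jan: 31 days, starts Fri → 5 of Fri, Sat, Sun ✓
Feb: 28 days, starts Mon → 5 of (none)
Mar: 31 days, starts Mon → 5 of Mon, Tue, Wed
Apr: 30 days, starts Thu → 5 of Thu, Fri
May: 31 days, starts Sat → 5 of Sat, Sun, Mon ✓
Jun: 30 days, starts Tue → 5 of Tue, Wed
Jul: 31 days, starts Thu → 5 of Thu, Fri, Sat
Aug: 31 days, starts Sun → 5 of Sun, Mon, Tue ✓
Sep: 30 days, starts Wed → 5 of Wed, Thu
Oct: 31 days, starts Fri → 5 of Fri, Sat, Sun ✓
Nov: 30 days, starts Mon → 5 of Mon, Tue
Dec: 31 days, starts Wed → 5 of Wed, Thu, Fri
Months with five Sundays: Jan, May, Aug, Oct.

4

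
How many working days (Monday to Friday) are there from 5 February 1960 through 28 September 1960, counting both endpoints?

169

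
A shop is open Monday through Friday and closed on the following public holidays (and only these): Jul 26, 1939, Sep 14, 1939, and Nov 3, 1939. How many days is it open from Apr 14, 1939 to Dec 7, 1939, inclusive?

167

Apr 14, 1939 is a Friday.
That's 238 days from start to end, counting both.
238 = 7 × 34, so the span is exactly 34 full weeks.
Each full week contributes 5 weekdays (Mon–Fri): 34 × 5 = 170.
Total: 170.
Holidays: Jul 26, 1939 (Wed); Sep 14, 1939 (Thu); Nov 3, 1939 (Fri).
All 3 holidays fall on weekdays, so subtract 3.
Business days: 170 − 3 = 167.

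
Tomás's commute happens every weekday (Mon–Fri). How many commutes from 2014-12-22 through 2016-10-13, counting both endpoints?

474 weekdays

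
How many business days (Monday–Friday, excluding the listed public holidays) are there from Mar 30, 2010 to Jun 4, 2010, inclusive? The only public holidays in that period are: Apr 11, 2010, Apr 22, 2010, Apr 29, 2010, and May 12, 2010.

Mar 30, 2010 is a Tuesday.
The range spans 67 days (inclusive of both endpoints).
67 = 7 × 9 + 4, so there are 9 full weeks plus 4 extra days.
Each full week contributes 5 weekdays (Mon–Fri): 9 × 5 = 45.
The 4 extra days are Tuesday, Wednesday, Thursday, Friday — 4 of them qualify.
Total: 45 + 4 = 49.
Holidays: Apr 11, 2010 (Sun); Apr 22, 2010 (Thu); Apr 29, 2010 (Thu); May 12, 2010 (Wed).
3 of the 4 holidays fall on weekdays; the rest are weekends and were already excluded.
Business days: 49 − 3 = 46.

46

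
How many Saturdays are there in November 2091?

Nov 1, 2091 is a Thursday.
From Nov 1, 2091 to Nov 30, 2091 is 30 days inclusive.
30 = 7 × 4 + 2, so there are 4 full weeks plus 2 extra days.
Each full week contributes one Saturday: 4 so far.
The 2 extra days are Thursday, Friday — none qualify.
Total: 4 + 0 = 4.

4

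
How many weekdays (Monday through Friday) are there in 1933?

260

Jan 1, 1933 is a Sunday.
The range spans 365 days (inclusive of both endpoints).
365 = 7 × 52 + 1, so there are 52 full weeks plus 1 extra day.
Each full week contributes 5 weekdays (Mon–Fri): 52 × 5 = 260.
The 1 extra day is Sun — none qualify.
Total: 260 + 0 = 260.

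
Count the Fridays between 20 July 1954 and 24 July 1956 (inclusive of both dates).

105

20 July 1954 is a Tuesday.
That's 736 days from start to end, counting both.
736 = 7 × 105 + 1, so there are 105 full weeks plus 1 extra day.
Each full week contributes one Friday: 105 so far.
The 1 extra day is Tuesday — none qualify.
Total: 105 + 0 = 105.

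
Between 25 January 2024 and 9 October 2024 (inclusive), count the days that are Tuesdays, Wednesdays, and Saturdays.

111

25 January 2024 is a Thursday.
From 25 January 2024 to 9 October 2024 is 259 days inclusive.
259 = 7 × 37, so the span is exactly 37 full weeks.
Each full week contributes 3 days from the set (Tue, Wed, Sat): 37 × 3 = 111.
Total: 111.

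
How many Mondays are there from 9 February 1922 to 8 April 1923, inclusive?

9 February 1922 is a Thursday.
The range spans 424 days (inclusive of both endpoints).
424 = 7 × 60 + 4, so there are 60 full weeks plus 4 extra days.
Each full week contributes one Monday: 60 so far.
The 4 extra days are Thursday, Friday, Saturday, Sunday — none qualify.
Total: 60 + 0 = 60.

60 Mondays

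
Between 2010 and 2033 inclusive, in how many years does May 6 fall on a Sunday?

Day of week of May 6 in each year:
2010: Thu, 2011: Fri, 2012: Sun ✓, 2013: Mon, 2014: Tue, 2015: Wed, 2016: Fri, 2017: Sat, 2018: Sun ✓, 2019: Mon, 2020: Wed, 2021: Thu, 2022: Fri, 2023: Sat, 2024: Mon, 2025: Tue, 2026: Wed, 2027: Thu, 2028: Sat, 2029: Sun ✓, 2030: Mon, 2031: Tue, 2032: Thu, 2033: Fri
Sundays: 2012, 2018, 2029.

3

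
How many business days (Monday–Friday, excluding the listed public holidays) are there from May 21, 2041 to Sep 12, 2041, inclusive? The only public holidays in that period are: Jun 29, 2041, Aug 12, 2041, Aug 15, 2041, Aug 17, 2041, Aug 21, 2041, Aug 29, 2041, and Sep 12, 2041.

78

May 21, 2041 is a Tuesday.
The range spans 115 days (inclusive of both endpoints).
115 = 7 × 16 + 3, so there are 16 full weeks plus 3 extra days.
Each full week contributes 5 weekdays (Mon–Fri): 16 × 5 = 80.
The 3 extra days are Tue, Wed, Thu — 3 of them qualify.
Total: 80 + 3 = 83.
Holidays: Jun 29, 2041 (Sat); Aug 12, 2041 (Mon); Aug 15, 2041 (Thu); Aug 17, 2041 (Sat); Aug 21, 2041 (Wed); Aug 29, 2041 (Thu); Sep 12, 2041 (Thu).
5 of the 7 holidays fall on weekdays; the rest are weekends and were already excluded.
Business days: 83 − 5 = 78.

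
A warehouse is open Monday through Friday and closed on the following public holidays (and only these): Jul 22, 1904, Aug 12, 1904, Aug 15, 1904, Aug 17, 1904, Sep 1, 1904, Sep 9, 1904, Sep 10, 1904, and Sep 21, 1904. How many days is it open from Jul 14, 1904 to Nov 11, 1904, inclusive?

80 business days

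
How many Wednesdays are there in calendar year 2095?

52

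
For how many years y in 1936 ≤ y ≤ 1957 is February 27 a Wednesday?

3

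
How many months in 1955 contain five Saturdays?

5

A month has five Saturdays exactly when Saturday falls within its first (length − 28) days.
Jan: 31 days, starts Sat → 5 of Sat, Sun, Mon ✓
Feb: 28 days, starts Tue → 5 of (none)
Mar: 31 days, starts Tue → 5 of Tue, Wed, Thu
Apr: 30 days, starts Fri → 5 of Fri, Sat ✓
May: 31 days, starts Sun → 5 of Sun, Mon, Tue
Jun: 30 days, starts Wed → 5 of Wed, Thu
Jul: 31 days, starts Fri → 5 of Fri, Sat, Sun ✓
Aug: 31 days, starts Mon → 5 of Mon, Tue, Wed
Sep: 30 days, starts Thu → 5 of Thu, Fri
Oct: 31 days, starts Sat → 5 of Sat, Sun, Mon ✓
Nov: 30 days, starts Tue → 5 of Tue, Wed
Dec: 31 days, starts Thu → 5 of Thu, Fri, Sat ✓
Months with five Saturdays: Jan, Apr, Jul, Oct, Dec.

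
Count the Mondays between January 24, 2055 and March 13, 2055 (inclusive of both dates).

7

January 24, 2055 is a Sunday.
From January 24, 2055 to March 13, 2055 is 49 days inclusive.
49 = 7 × 7, so the span is exactly 7 full weeks.
Each full week contributes one Monday: 7 so far.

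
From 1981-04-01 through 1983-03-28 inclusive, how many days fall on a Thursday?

104 Thursdays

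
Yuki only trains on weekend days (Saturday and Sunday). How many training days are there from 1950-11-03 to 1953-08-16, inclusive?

292

1950-11-03 is a Friday.
From 1950-11-03 to 1953-08-16 is 1018 days inclusive.
1018 = 7 × 145 + 3, so there are 145 full weeks plus 3 extra days.
Each full week contributes 2 weekend days (Sat, Sun): 145 × 2 = 290.
The 3 extra days are Fri, Sat, Sun — 2 of them qualify.
Total: 290 + 2 = 292.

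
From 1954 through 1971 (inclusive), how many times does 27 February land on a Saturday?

4

Day of week of February 27 in each year:
1954: Sat ✓, 1955: Sun, 1956: Mon, 1957: Wed, 1958: Thu, 1959: Fri, 1960: Sat ✓, 1961: Mon, 1962: Tue, 1963: Wed, 1964: Thu, 1965: Sat ✓, 1966: Sun, 1967: Mon, 1968: Tue, 1969: Thu, 1970: Fri, 1971: Sat ✓
Saturdays: 1954, 1960, 1965, 1971.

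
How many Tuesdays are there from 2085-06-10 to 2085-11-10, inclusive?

22

2085-06-10 is a Sunday.
The range spans 154 days (inclusive of both endpoints).
154 = 7 × 22, so the span is exactly 22 full weeks.
Each full week contributes one Tuesday: 22 so far.
Total: 22.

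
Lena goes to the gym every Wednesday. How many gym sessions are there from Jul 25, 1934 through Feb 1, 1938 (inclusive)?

Jul 25, 1934 is a Wednesday.
From Jul 25, 1934 to Feb 1, 1938 is 1288 days inclusive.
1288 = 7 × 184, so the span is exactly 184 full weeks.
Each full week contributes one Wednesday: 184 so far.

184 Wednesdays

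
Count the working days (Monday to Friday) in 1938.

260 weekdays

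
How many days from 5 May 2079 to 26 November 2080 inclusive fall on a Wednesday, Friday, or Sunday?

245

5 May 2079 is a Friday.
From 5 May 2079 to 26 November 2080 is 572 days inclusive.
572 = 7 × 81 + 5, so there are 81 full weeks plus 5 extra days.
Each full week contributes 3 days from the set (Wed, Fri, Sun): 81 × 3 = 243.
The 5 extra days are Fri, Sat, Sun, Mon, Tue — 2 of them qualify.
Total: 243 + 2 = 245.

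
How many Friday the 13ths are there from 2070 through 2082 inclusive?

23

Friday-the-13ths by year:
2070: Jun
2071: Feb, Mar, Nov
2072: May
2073: Jan, Oct
2074: Apr, Jul
2075: Sep, Dec
2076: Mar, Nov
2077: Aug
2078: May
2079: Jan, Oct
2080: Sep, Dec
2081: Jun
2082: Feb, Mar, Nov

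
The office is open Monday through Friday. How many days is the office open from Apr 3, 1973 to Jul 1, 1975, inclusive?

Apr 3, 1973 is a Tuesday.
The range spans 820 days (inclusive of both endpoints).
820 = 7 × 117 + 1, so there are 117 full weeks plus 1 extra day.
Each full week contributes 5 weekdays (Mon–Fri): 117 × 5 = 585.
The 1 extra day is Tue — 1 of them qualifies.
Total: 585 + 1 = 586.

586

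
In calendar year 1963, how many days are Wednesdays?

52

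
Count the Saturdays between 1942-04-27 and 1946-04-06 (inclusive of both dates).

206

1942-04-27 is a Monday.
The range spans 1441 days (inclusive of both endpoints).
1441 = 7 × 205 + 6, so there are 205 full weeks plus 6 extra days.
Each full week contributes one Saturday: 205 so far.
The 6 extra days are Mon, Tue, Wed, Thu, Fri, Sat — 1 of them qualifies.
Total: 205 + 1 = 206.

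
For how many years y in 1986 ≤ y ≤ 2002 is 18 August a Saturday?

Day of week of August 18 in each year:
1986: Mon, 1987: Tue, 1988: Thu, 1989: Fri, 1990: Sat ✓, 1991: Sun, 1992: Tue, 1993: Wed, 1994: Thu, 1995: Fri, 1996: Sun, 1997: Mon, 1998: Tue, 1999: Wed, 2000: Fri, 2001: Sat ✓, 2002: Sun
Saturdays: 1990, 2001.

2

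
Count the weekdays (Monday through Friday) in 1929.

1 January 1929 is a Tuesday.
The range spans 365 days (inclusive of both endpoints).
365 = 7 × 52 + 1, so there are 52 full weeks plus 1 extra day.
Each full week contributes 5 weekdays (Mon–Fri): 52 × 5 = 260.
The 1 extra day is Tuesday — 1 of them qualifies.
Total: 260 + 1 = 261.

261 weekdays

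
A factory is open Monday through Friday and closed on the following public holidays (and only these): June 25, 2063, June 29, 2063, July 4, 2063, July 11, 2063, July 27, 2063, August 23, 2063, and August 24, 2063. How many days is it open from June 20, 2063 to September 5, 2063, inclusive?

49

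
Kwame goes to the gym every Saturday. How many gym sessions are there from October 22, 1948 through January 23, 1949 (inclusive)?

October 22, 1948 is a Friday.
The range spans 94 days (inclusive of both endpoints).
94 = 7 × 13 + 3, so there are 13 full weeks plus 3 extra days.
Each full week contributes one Saturday: 13 so far.
The 3 extra days are Fri, Sat, Sun — 1 of them qualifies.
Total: 13 + 1 = 14.

14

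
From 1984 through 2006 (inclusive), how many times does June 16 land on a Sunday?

4

Day of week of June 16 in each year:
1984: Sat, 1985: Sun ✓, 1986: Mon, 1987: Tue, 1988: Thu, 1989: Fri, 1990: Sat, 1991: Sun ✓, 1992: Tue, 1993: Wed, 1994: Thu, 1995: Fri, 1996: Sun ✓, 1997: Mon, 1998: Tue, 1999: Wed, 2000: Fri, 2001: Sat, 2002: Sun ✓, 2003: Mon, 2004: Wed, 2005: Thu, 2006: Fri
Sundays: 1985, 1991, 1996, 2002.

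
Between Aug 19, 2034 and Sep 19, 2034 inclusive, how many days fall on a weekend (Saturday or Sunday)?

Aug 19, 2034 is a Saturday.
From Aug 19, 2034 to Sep 19, 2034 is 32 days inclusive.
32 = 7 × 4 + 4, so there are 4 full weeks plus 4 extra days.
Each full week contributes 2 weekend days (Sat, Sun): 4 × 2 = 8.
The 4 extra days are Saturday, Sunday, Monday, Tuesday — 2 of them qualify.
Total: 8 + 2 = 10.

10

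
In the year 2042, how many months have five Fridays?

4

A month has five Fridays exactly when Friday falls within its first (length − 28) days.
Jan: 31 days, starts Wed → 5 of Wed, Thu, Fri ✓
Feb: 28 days, starts Sat → 5 of (none)
Mar: 31 days, starts Sat → 5 of Sat, Sun, Mon
Apr: 30 days, starts Tue → 5 of Tue, Wed
May: 31 days, starts Thu → 5 of Thu, Fri, Sat ✓
Jun: 30 days, starts Sun → 5 of Sun, Mon
Jul: 31 days, starts Tue → 5 of Tue, Wed, Thu
Aug: 31 days, starts Fri → 5 of Fri, Sat, Sun ✓
Sep: 30 days, starts Mon → 5 of Mon, Tue
Oct: 31 days, starts Wed → 5 of Wed, Thu, Fri ✓
Nov: 30 days, starts Sat → 5 of Sat, Sun
Dec: 31 days, starts Mon → 5 of Mon, Tue, Wed
Months with five Fridays: Jan, May, Aug, Oct.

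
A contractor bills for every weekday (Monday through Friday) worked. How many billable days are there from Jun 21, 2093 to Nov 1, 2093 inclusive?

95 weekdays

Jun 21, 2093 is a Sunday.
The range spans 134 days (inclusive of both endpoints).
134 = 7 × 19 + 1, so there are 19 full weeks plus 1 extra day.
Each full week contributes 5 weekdays (Mon–Fri): 19 × 5 = 95.
The 1 extra day is Sunday — none qualify.
Total: 95 + 0 = 95.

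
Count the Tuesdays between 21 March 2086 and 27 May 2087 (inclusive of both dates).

62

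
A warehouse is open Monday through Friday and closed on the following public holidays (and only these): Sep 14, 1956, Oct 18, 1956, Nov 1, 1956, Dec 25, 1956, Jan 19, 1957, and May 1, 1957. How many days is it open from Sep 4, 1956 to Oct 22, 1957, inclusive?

Sep 4, 1956 is a Tuesday.
From Sep 4, 1956 to Oct 22, 1957 is 414 days inclusive.
414 = 7 × 59 + 1, so there are 59 full weeks plus 1 extra day.
Each full week contributes 5 weekdays (Mon–Fri): 59 × 5 = 295.
The 1 extra day is Tue — 1 of them qualifies.
Total: 295 + 1 = 296.
Holidays: Sep 14, 1956 (Fri); Oct 18, 1956 (Thu); Nov 1, 1956 (Thu); Dec 25, 1956 (Tue); Jan 19, 1957 (Sat); May 1, 1957 (Wed).
5 of the 6 holidays fall on weekdays; the rest are weekends and were already excluded.
Business days: 296 − 5 = 291.

291 working days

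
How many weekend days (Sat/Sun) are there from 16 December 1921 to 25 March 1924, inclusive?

238

16 December 1921 is a Friday.
That's 831 days from start to end, counting both.
831 = 7 × 118 + 5, so there are 118 full weeks plus 5 extra days.
Each full week contributes 2 weekend days (Sat, Sun): 118 × 2 = 236.
The 5 extra days are Fri, Sat, Sun, Mon, Tue — 2 of them qualify.
Total: 236 + 2 = 238.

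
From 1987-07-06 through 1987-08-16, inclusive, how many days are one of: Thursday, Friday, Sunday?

18

1987-07-06 is a Monday.
From 1987-07-06 to 1987-08-16 is 42 days inclusive.
42 = 7 × 6, so the span is exactly 6 full weeks.
Each full week contributes 3 days from the set (Thu, Fri, Sun): 6 × 3 = 18.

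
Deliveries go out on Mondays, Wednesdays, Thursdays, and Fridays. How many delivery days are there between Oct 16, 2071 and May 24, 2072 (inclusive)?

Oct 16, 2071 is a Friday.
From Oct 16, 2071 to May 24, 2072 is 222 days inclusive.
222 = 7 × 31 + 5, so there are 31 full weeks plus 5 extra days.
Each full week contributes 4 days from the set (Mon, Wed, Thu, Fri): 31 × 4 = 124.
The 5 extra days are Friday, Saturday, Sunday, Monday, Tuesday — 2 of them qualify.
Total: 124 + 2 = 126.

126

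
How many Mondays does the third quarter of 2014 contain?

2014-07-01 is a Tuesday.
The range spans 92 days (inclusive of both endpoints).
92 = 7 × 13 + 1, so there are 13 full weeks plus 1 extra day.
Each full week contributes one Monday: 13 so far.
The 1 extra day is Tue — none qualify.
Total: 13 + 0 = 13.

13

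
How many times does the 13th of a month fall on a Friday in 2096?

3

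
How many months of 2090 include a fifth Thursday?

A month has five Thursdays exactly when Thursday falls within its first (length − 28) days.
Jan: 31 days, starts Sun → 5 of Sun, Mon, Tue
Feb: 28 days, starts Wed → 5 of (none)
Mar: 31 days, starts Wed → 5 of Wed, Thu, Fri ✓
Apr: 30 days, starts Sat → 5 of Sat, Sun
May: 31 days, starts Mon → 5 of Mon, Tue, Wed
Jun: 30 days, starts Thu → 5 of Thu, Fri ✓
Jul: 31 days, starts Sat → 5 of Sat, Sun, Mon
Aug: 31 days, starts Tue → 5 of Tue, Wed, Thu ✓
Sep: 30 days, starts Fri → 5 of Fri, Sat
Oct: 31 days, starts Sun → 5 of Sun, Mon, Tue
Nov: 30 days, starts Wed → 5 of Wed, Thu ✓
Dec: 31 days, starts Fri → 5 of Fri, Sat, Sun
Months with five Thursdays: Mar, Jun, Aug, Nov.

4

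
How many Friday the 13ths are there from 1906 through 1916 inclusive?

Friday-the-13ths by year:
1906: Apr, Jul
1907: Sep, Dec
1908: Mar, Nov
1909: Aug
1910: May
1911: Jan, Oct
1912: Sep, Dec
1913: Jun
1914: Feb, Mar, Nov
1915: Aug
1916: Oct

18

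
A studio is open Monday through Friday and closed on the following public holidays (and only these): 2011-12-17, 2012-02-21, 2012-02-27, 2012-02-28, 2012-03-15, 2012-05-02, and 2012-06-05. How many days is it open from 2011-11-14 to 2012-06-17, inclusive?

149 business days

2011-11-14 is a Monday.
That's 217 days from start to end, counting both.
217 = 7 × 31, so the span is exactly 31 full weeks.
Each full week contributes 5 weekdays (Mon–Fri): 31 × 5 = 155.
Total: 155.
Holidays: 2011-12-17 (Sat); 2012-02-21 (Tue); 2012-02-27 (Mon); 2012-02-28 (Tue); 2012-03-15 (Thu); 2012-05-02 (Wed); 2012-06-05 (Tue).
6 of the 7 holidays fall on weekdays; the rest are weekends and were already excluded.
Business days: 155 − 6 = 149.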